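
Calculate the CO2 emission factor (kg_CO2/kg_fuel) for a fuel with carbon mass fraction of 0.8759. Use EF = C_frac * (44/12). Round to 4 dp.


EF = C_frac * (M_CO2 / M_C)
EF = 0.8759 * (44/12)
EF = 0.8759 * 3.666667 = 3.2116 kg_CO2/kg_fuel


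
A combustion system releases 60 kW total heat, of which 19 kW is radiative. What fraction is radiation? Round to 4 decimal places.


f_rad = Q_rad / Q_total
f_rad = 19 / 60 = 0.3167


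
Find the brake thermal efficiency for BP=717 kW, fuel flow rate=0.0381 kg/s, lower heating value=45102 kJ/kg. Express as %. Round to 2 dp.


eta_BTE = (BP / (mf * LHV)) * 100
Denominator = 0.0381 * 45102 = 1718.3862 kW
eta_BTE = (717 / 1718.3862) * 100 = 41.73%


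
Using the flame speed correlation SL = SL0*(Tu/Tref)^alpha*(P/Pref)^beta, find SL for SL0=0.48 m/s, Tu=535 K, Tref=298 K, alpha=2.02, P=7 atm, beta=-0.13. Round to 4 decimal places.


SL = SL0 * (Tu/Tref)^alpha * (P/Pref)^beta
T ratio = 535/298 = 1.79530201
(T ratio)^alpha = 1.79530201^2.02 = 3.261052
(P/Pref)^beta = 7^(-0.13) = 0.776492
SL = 0.48 * 3.261052 * 0.776492 = 1.2154 m/s


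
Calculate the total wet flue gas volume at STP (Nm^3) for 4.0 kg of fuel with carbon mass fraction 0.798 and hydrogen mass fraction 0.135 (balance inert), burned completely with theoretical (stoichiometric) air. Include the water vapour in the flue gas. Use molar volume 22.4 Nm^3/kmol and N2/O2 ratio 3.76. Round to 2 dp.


Per kg fuel: CO2 = (C/12 kmol)*22.4 = (0.798/12)*22.4 = 1.48960 Nm^3
Per kg fuel: H2O = (H/2 kmol)*22.4 = (0.135/2)*22.4 = 1.51200 Nm^3
O2 needed per kg fuel = C/12 + H/4 = 0.798/12 + 0.135/4 = 0.10025000 kmol
Per kg fuel: N2 = O2*3.76*22.4 = 0.10025000*3.76*22.4 = 8.44346 Nm^3
Total per kg = 1.48960 + 1.51200 + 8.44346 = 11.44506 Nm^3
Total = 11.44506 * 4.0 = 45.78 Nm^3


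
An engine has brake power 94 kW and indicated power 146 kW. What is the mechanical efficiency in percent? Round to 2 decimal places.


eta_mech = (BP / IP) * 100
Ratio = 94 / 146 = 0.6438
eta_mech = 0.6438 * 100 = 64.38%


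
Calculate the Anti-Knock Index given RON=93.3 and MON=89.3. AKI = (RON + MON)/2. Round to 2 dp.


AKI = (RON + MON) / 2
AKI = (93.3 + 89.3) / 2
AKI = 182.6 / 2 = 91.30


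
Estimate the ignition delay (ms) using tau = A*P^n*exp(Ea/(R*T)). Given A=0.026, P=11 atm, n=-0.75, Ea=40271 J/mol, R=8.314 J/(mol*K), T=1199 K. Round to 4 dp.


tau = A * P^n * exp(Ea/(R*T))
P^n = 11^(-0.75) = 0.16556003
Ea/(R*T) = 40271/(8.314*1199) = 4.039831
exp(Ea/(R*T)) = 56.816747
tau = 0.026 * 0.16556003 * 56.816747 = 0.2446 ms


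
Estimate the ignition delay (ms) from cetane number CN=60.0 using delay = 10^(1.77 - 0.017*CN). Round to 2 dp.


delay = 10^(1.77 - 0.017*CN)
Exponent = 1.77 - 0.017*60.0 = 0.7500
delay = 10^0.7500 = 5.62 ms


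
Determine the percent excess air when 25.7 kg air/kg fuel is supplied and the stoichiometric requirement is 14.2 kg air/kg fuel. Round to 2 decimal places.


Excess air = actual - stoichiometric = 25.7 - 14.2 = 11.50 kg/kg fuel
Excess air % = (excess / stoich) * 100 = (11.50 / 14.2) * 100 = 80.99%


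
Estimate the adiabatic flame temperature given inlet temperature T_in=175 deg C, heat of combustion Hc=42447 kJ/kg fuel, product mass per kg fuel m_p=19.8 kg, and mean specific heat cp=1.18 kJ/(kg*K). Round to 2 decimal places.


T_ad = T_in + Hc / (m_p * cp)
Denominator = 19.8 * 1.18 = 23.3640
Temperature rise = 42447 / 23.3640 = 1816.77 K
T_ad = 175 + 1816.77 = 1991.77 deg C


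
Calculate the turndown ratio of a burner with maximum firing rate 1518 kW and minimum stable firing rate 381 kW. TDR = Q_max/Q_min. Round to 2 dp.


TDR = Q_max / Q_min
TDR = 1518 / 381 = 3.98


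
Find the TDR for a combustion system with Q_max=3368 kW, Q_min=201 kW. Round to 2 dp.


TDR = Q_max / Q_min
TDR = 3368 / 201 = 16.76


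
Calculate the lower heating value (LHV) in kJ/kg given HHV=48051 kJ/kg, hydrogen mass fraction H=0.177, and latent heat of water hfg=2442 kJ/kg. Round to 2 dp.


LHV = HHV - hfg * 9 * H
Water correction = 2442 * 9 * 0.177 = 3890.106 kJ/kg
LHV = 48051 - 3890.106 = 44160.89 kJ/kg


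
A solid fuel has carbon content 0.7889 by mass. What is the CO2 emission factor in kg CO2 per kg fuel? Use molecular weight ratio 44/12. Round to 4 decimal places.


EF = C_frac * (M_CO2 / M_C)
EF = 0.7889 * (44/12)
EF = 0.7889 * 3.666667 = 2.8926 kg_CO2/kg_fuel


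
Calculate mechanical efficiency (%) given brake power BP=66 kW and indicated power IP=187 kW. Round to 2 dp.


eta_mech = (BP / IP) * 100
Ratio = 66 / 187 = 0.3529
eta_mech = 0.3529 * 100 = 35.29%


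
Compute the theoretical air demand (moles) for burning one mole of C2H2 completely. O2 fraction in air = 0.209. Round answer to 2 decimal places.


Balanced combustion: C2H2 + 2.5 O2 -> 2 CO2 + 1 H2O
O2 needed = C + H/4 = 2 + 2/4 = 2.50 moles
Air moles = O2 / 0.209 = 2.50 / 0.209 = 11.96 moles air


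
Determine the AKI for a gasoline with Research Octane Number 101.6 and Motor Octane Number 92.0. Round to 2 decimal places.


AKI = (RON + MON) / 2
AKI = (101.6 + 92.0) / 2
AKI = 193.6 / 2 = 96.80


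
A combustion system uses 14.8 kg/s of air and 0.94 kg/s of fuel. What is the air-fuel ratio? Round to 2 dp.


AFR = m_air / m_fuel
AFR = 14.8 / 0.94 = 15.74


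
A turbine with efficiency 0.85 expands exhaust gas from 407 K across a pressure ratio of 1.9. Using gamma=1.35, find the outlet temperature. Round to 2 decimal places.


T_out = T_in * (1 - eta * (1 - PR^(-(gamma-1)/gamma)))
Exponent = -(1.35-1)/1.35 = -0.25925926
PR^exp = 1.9^(-0.25925926) = 0.84670193
Factor = 1 - 0.85*(1 - 0.84670193) = 0.86969664
T_out = 407 * 0.86969664 = 353.97 K


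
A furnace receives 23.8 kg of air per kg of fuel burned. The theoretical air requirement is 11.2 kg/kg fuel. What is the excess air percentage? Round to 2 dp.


Excess air = actual - stoichiometric = 23.8 - 11.2 = 12.60 kg/kg fuel
Excess air % = (excess / stoich) * 100 = (12.60 / 11.2) * 100 = 112.50%


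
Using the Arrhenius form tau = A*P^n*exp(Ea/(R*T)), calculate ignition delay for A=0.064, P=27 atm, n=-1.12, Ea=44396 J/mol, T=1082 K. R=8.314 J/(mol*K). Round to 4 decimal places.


tau = A * P^n * exp(Ea/(R*T))
P^n = 27^(-1.12) = 0.02493863
Ea/(R*T) = 44396/(8.314*1082) = 4.935221
exp(Ea/(R*T)) = 139.103812
tau = 0.064 * 0.02493863 * 139.103812 = 0.2220 ms


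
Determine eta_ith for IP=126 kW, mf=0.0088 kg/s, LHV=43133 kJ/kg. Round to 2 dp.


eta_ith = (IP / (mf * LHV)) * 100
Denominator = 0.0088 * 43133 = 379.5704 kW
eta_ith = (126 / 379.5704) * 100 = 33.20%


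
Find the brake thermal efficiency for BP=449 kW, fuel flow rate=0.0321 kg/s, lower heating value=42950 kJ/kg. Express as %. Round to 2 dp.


eta_BTE = (BP / (mf * LHV)) * 100
Denominator = 0.0321 * 42950 = 1378.6950 kW
eta_BTE = (449 / 1378.6950) * 100 = 32.57%


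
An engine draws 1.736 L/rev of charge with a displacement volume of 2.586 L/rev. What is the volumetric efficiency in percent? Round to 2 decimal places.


eta_v = (V_actual / V_disp) * 100
Ratio = 1.736 / 2.586 = 0.6713
eta_v = 0.6713 * 100 = 67.13%


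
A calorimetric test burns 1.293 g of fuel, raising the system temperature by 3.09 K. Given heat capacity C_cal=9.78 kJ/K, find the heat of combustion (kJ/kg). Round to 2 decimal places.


Hc = C_cal * delta_T / m_fuel
Q_released = 9.78 * 3.09 = 30.2202 kJ
m_fuel = 1.293 g = 1.293/1000 kg = 0.001293 kg
Hc = 30.2202 / 0.001293 = 23372.16 kJ/kg


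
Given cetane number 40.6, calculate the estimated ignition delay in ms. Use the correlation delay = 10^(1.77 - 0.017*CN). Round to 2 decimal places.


delay = 10^(1.77 - 0.017*CN)
Exponent = 1.77 - 0.017*40.6 = 1.0798
delay = 10^1.0798 = 12.02 ms


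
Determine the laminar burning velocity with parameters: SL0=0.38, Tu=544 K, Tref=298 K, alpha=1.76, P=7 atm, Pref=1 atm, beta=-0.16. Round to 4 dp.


SL = SL0 * (Tu/Tref)^alpha * (P/Pref)^beta
T ratio = 544/298 = 1.82550336
(T ratio)^alpha = 1.82550336^1.76 = 2.884254
(P/Pref)^beta = 7^(-0.16) = 0.732461
SL = 0.38 * 2.884254 * 0.732461 = 0.8028 m/s


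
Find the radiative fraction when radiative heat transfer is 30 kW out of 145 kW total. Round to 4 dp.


f_rad = Q_rad / Q_total
f_rad = 30 / 145 = 0.2069


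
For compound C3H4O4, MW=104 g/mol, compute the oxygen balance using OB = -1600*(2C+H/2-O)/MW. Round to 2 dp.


OB = -1600 * (2C + H/2 - O) / MW
Inner = 2*3 + 4/2 - 4 = 4.00
OB = -1600 * 4.00 / 104 = -61.54%


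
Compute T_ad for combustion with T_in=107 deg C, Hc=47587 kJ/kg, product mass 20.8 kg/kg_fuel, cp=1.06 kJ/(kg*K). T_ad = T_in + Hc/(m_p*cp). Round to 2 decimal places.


T_ad = T_in + Hc / (m_p * cp)
Denominator = 20.8 * 1.06 = 22.0480
Temperature rise = 47587 / 22.0480 = 2158.34 K
T_ad = 107 + 2158.34 = 2265.34 deg C


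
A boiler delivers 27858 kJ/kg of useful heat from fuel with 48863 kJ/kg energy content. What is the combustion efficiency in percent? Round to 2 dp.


Efficiency = (Q_useful / Q_fuel) * 100
Efficiency = (27858 / 48863) * 100
Efficiency = 0.5701 * 100 = 57.01%


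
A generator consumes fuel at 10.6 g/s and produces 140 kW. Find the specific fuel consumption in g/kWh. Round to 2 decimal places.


SFC = (mf / BP) * 3600
Rate = 10.6 / 140 = 0.075714 g/(s*kW)
SFC = 0.075714 * 3600 = 272.57 g/kWh


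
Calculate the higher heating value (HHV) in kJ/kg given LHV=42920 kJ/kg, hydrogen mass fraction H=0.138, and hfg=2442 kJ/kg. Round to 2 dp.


HHV = LHV + hfg * 9 * H
Water addition = 2442 * 9 * 0.138 = 3032.964 kJ/kg
HHV = 42920 + 3032.964 = 45952.96 kJ/kg


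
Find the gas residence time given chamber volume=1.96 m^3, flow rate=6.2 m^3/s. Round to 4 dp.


tau = V / Q_flow
tau = 1.96 / 6.2 = 0.3161 s


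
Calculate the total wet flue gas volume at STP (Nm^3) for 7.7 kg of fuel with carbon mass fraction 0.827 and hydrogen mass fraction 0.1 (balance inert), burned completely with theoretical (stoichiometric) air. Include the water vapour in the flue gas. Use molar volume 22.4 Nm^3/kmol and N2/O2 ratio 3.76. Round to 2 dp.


Per kg fuel: CO2 = (C/12 kmol)*22.4 = (0.827/12)*22.4 = 1.54373 Nm^3
Per kg fuel: H2O = (H/2 kmol)*22.4 = (0.1/2)*22.4 = 1.12000 Nm^3
O2 needed per kg fuel = C/12 + H/4 = 0.827/12 + 0.1/4 = 0.09391667 kmol
Per kg fuel: N2 = O2*3.76*22.4 = 0.09391667*3.76*22.4 = 7.91004 Nm^3
Total per kg = 1.54373 + 1.12000 + 7.91004 = 10.57377 Nm^3
Total = 10.57377 * 7.7 = 81.42 Nm^3


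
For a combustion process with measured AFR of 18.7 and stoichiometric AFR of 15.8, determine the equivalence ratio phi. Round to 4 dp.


phi = AFR_stoich / AFR_actual
phi = 15.8 / 18.7 = 0.8449


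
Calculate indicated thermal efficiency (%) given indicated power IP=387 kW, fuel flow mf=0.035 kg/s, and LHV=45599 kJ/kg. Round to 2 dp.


eta_ith = (IP / (mf * LHV)) * 100
Denominator = 0.035 * 45599 = 1595.9650 kW
eta_ith = (387 / 1595.9650) * 100 = 24.25%


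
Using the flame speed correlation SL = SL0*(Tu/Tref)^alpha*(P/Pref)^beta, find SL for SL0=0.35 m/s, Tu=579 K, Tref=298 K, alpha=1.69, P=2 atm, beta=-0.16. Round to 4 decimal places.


SL = SL0 * (Tu/Tref)^alpha * (P/Pref)^beta
T ratio = 579/298 = 1.94295302
(T ratio)^alpha = 1.94295302^1.69 = 3.072566
(P/Pref)^beta = 2^(-0.16) = 0.895025
SL = 0.35 * 3.072566 * 0.895025 = 0.9625 m/s


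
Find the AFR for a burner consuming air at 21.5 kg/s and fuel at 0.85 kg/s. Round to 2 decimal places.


AFR = m_air / m_fuel
AFR = 21.5 / 0.85 = 25.29


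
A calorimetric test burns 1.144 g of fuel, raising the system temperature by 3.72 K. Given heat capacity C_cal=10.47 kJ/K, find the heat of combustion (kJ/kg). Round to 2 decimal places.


Hc = C_cal * delta_T / m_fuel
Q_released = 10.47 * 3.72 = 38.9484 kJ
m_fuel = 1.144 g = 1.144/1000 kg = 0.001144 kg
Hc = 38.9484 / 0.001144 = 34045.80 kJ/kg


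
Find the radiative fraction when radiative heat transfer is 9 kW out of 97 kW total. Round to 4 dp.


f_rad = Q_rad / Q_total
f_rad = 9 / 97 = 0.0928


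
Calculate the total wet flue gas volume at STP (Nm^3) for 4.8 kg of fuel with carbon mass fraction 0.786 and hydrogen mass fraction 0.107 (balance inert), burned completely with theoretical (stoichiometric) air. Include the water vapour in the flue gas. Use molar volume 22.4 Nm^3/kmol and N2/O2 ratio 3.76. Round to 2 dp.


Per kg fuel: CO2 = (C/12 kmol)*22.4 = (0.786/12)*22.4 = 1.46720 Nm^3
Per kg fuel: H2O = (H/2 kmol)*22.4 = (0.107/2)*22.4 = 1.19840 Nm^3
O2 needed per kg fuel = C/12 + H/4 = 0.786/12 + 0.107/4 = 0.09225000 kmol
Per kg fuel: N2 = O2*3.76*22.4 = 0.09225000*3.76*22.4 = 7.76966 Nm^3
Total per kg = 1.46720 + 1.19840 + 7.76966 = 10.43526 Nm^3
Total = 10.43526 * 4.8 = 50.09 Nm^3


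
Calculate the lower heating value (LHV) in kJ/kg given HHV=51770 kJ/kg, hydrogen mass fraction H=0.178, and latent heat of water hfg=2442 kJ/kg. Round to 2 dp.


LHV = HHV - hfg * 9 * H
Water correction = 2442 * 9 * 0.178 = 3912.084 kJ/kg
LHV = 51770 - 3912.084 = 47857.92 kJ/kg


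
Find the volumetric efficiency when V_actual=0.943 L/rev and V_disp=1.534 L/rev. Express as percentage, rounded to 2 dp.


eta_v = (V_actual / V_disp) * 100
Ratio = 0.943 / 1.534 = 0.6147
eta_v = 0.6147 * 100 = 61.47%


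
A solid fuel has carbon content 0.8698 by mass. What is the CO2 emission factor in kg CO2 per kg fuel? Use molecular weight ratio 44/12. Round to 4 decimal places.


EF = C_frac * (M_CO2 / M_C)
EF = 0.8698 * (44/12)
EF = 0.8698 * 3.666667 = 3.1893 kg_CO2/kg_fuel


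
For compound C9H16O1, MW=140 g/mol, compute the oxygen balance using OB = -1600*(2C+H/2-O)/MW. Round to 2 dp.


OB = -1600 * (2C + H/2 - O) / MW
Inner = 2*9 + 16/2 - 1 = 25.00
OB = -1600 * 25.00 / 140 = -285.71%


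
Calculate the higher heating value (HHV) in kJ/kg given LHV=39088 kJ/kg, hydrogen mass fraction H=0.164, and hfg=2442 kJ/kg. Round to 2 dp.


HHV = LHV + hfg * 9 * H
Water addition = 2442 * 9 * 0.164 = 3604.392 kJ/kg
HHV = 39088 + 3604.392 = 42692.39 kJ/kg


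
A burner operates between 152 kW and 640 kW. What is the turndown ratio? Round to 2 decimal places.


TDR = Q_max / Q_min
TDR = 640 / 152 = 4.21


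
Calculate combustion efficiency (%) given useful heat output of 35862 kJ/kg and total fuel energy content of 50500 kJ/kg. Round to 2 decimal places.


Efficiency = (Q_useful / Q_fuel) * 100
Efficiency = (35862 / 50500) * 100
Efficiency = 0.7101 * 100 = 71.01%


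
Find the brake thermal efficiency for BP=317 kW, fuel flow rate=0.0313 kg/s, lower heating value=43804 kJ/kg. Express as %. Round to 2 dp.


eta_BTE = (BP / (mf * LHV)) * 100
Denominator = 0.0313 * 43804 = 1371.0652 kW
eta_BTE = (317 / 1371.0652) * 100 = 23.12%


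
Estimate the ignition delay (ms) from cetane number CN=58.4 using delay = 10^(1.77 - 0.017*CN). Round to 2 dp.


delay = 10^(1.77 - 0.017*CN)
Exponent = 1.77 - 0.017*58.4 = 0.7772
delay = 10^0.7772 = 5.99 ms


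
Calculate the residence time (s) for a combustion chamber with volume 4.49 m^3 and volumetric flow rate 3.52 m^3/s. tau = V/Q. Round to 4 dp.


tau = V / Q_flow
tau = 4.49 / 3.52 = 1.2756 s


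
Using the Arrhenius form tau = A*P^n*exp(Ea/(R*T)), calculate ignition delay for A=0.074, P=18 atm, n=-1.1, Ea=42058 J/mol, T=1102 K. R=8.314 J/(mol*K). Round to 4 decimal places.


tau = A * P^n * exp(Ea/(R*T))
P^n = 18^(-1.1) = 0.04161024
Ea/(R*T) = 42058/(8.314*1102) = 4.590468
exp(Ea/(R*T)) = 98.540576
tau = 0.074 * 0.04161024 * 98.540576 = 0.3034 ms


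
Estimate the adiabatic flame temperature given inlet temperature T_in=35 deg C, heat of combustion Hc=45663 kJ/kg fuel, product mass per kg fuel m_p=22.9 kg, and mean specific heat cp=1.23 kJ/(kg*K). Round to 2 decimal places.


T_ad = T_in + Hc / (m_p * cp)
Denominator = 22.9 * 1.23 = 28.1670
Temperature rise = 45663 / 28.1670 = 1621.15 K
T_ad = 35 + 1621.15 = 1656.15 deg C


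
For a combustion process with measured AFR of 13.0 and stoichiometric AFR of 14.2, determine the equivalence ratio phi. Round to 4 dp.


phi = AFR_stoich / AFR_actual
phi = 14.2 / 13.0 = 1.0923


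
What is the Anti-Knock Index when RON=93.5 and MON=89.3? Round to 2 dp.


AKI = (RON + MON) / 2
AKI = (93.5 + 89.3) / 2
AKI = 182.8 / 2 = 91.40


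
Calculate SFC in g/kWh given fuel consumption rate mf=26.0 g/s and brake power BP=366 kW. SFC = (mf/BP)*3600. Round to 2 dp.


SFC = (mf / BP) * 3600
Rate = 26.0 / 366 = 0.071038 g/(s*kW)
SFC = 0.071038 * 3600 = 255.74 g/kWh


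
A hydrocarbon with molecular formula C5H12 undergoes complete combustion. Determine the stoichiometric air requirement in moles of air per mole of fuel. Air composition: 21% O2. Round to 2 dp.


Balanced combustion: C5H12 + 8 O2 -> 5 CO2 + 6 H2O
O2 needed = C + H/4 = 5 + 12/4 = 8.00 moles
Air moles = O2 / 0.21 = 8.00 / 0.21 = 38.10 moles air


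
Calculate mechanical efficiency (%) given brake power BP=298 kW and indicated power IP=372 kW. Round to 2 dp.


eta_mech = (BP / IP) * 100
Ratio = 298 / 372 = 0.8011
eta_mech = 0.8011 * 100 = 80.11%


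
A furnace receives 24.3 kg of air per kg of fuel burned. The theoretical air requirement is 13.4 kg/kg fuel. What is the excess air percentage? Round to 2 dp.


Excess air = actual - stoichiometric = 24.3 - 13.4 = 10.90 kg/kg fuel
Excess air % = (excess / stoich) * 100 = (10.90 / 13.4) * 100 = 81.34%


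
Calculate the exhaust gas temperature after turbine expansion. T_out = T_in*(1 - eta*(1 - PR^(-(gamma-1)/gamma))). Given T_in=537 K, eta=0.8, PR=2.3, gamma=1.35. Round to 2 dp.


T_out = T_in * (1 - eta * (1 - PR^(-(gamma-1)/gamma)))
Exponent = -(1.35-1)/1.35 = -0.25925926
PR^exp = 2.3^(-0.25925926) = 0.80578413
Factor = 1 - 0.8*(1 - 0.80578413) = 0.84462730
T_out = 537 * 0.84462730 = 453.56 K


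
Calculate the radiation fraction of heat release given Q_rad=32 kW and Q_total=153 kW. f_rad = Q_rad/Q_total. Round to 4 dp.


f_rad = Q_rad / Q_total
f_rad = 32 / 153 = 0.2092


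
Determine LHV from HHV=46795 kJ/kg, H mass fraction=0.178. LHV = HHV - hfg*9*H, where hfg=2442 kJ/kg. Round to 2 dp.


LHV = HHV - hfg * 9 * H
Water correction = 2442 * 9 * 0.178 = 3912.084 kJ/kg
LHV = 46795 - 3912.084 = 42882.92 kJ/kg


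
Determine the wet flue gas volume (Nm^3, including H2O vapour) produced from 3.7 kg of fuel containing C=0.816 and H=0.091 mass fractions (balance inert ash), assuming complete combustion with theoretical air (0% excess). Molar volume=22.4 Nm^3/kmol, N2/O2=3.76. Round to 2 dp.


Per kg fuel: CO2 = (C/12 kmol)*22.4 = (0.816/12)*22.4 = 1.52320 Nm^3
Per kg fuel: H2O = (H/2 kmol)*22.4 = (0.091/2)*22.4 = 1.01920 Nm^3
O2 needed per kg fuel = C/12 + H/4 = 0.816/12 + 0.091/4 = 0.09075000 kmol
Per kg fuel: N2 = O2*3.76*22.4 = 0.09075000*3.76*22.4 = 7.64333 Nm^3
Total per kg = 1.52320 + 1.01920 + 7.64333 = 10.18573 Nm^3
Total = 10.18573 * 3.7 = 37.69 Nm^3


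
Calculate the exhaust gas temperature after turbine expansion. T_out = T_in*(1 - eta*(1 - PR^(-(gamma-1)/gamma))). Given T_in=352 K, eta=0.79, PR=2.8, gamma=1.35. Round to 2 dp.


T_out = T_in * (1 - eta * (1 - PR^(-(gamma-1)/gamma)))
Exponent = -(1.35-1)/1.35 = -0.25925926
PR^exp = 2.8^(-0.25925926) = 0.76572026
Factor = 1 - 0.79*(1 - 0.76572026) = 0.81491901
T_out = 352 * 0.81491901 = 286.85 K


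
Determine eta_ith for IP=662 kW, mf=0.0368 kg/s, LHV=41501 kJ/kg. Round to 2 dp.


eta_ith = (IP / (mf * LHV)) * 100
Denominator = 0.0368 * 41501 = 1527.2368 kW
eta_ith = (662 / 1527.2368) * 100 = 43.35%


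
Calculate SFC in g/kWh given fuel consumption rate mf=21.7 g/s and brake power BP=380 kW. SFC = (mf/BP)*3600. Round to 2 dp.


SFC = (mf / BP) * 3600
Rate = 21.7 / 380 = 0.057105 g/(s*kW)
SFC = 0.057105 * 3600 = 205.58 g/kWh


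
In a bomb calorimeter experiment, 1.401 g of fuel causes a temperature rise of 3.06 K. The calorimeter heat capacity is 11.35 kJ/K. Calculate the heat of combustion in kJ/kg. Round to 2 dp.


Hc = C_cal * delta_T / m_fuel
Q_released = 11.35 * 3.06 = 34.7310 kJ
m_fuel = 1.401 g = 1.401/1000 kg = 0.001401 kg
Hc = 34.7310 / 0.001401 = 24790.15 kJ/kg


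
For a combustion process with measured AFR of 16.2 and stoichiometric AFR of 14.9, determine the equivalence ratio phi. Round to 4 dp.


phi = AFR_stoich / AFR_actual
phi = 14.9 / 16.2 = 0.9198


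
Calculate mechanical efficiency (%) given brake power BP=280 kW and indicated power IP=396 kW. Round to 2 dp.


eta_mech = (BP / IP) * 100
Ratio = 280 / 396 = 0.7071
eta_mech = 0.7071 * 100 = 70.71%


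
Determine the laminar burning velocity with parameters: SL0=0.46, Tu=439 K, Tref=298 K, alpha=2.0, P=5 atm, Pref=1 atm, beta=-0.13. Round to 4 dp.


SL = SL0 * (Tu/Tref)^alpha * (P/Pref)^beta
T ratio = 439/298 = 1.47315436
(T ratio)^alpha = 1.47315436^2.0 = 2.170184
(P/Pref)^beta = 5^(-0.13) = 0.811211
SL = 0.46 * 2.170184 * 0.811211 = 0.8098 m/s


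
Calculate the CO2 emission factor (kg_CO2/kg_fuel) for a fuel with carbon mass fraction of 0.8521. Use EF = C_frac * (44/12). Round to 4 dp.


EF = C_frac * (M_CO2 / M_C)
EF = 0.8521 * (44/12)
EF = 0.8521 * 3.666667 = 3.1244 kg_CO2/kg_fuel


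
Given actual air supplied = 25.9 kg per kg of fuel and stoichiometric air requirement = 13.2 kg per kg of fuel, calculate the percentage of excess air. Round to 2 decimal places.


Excess air = actual - stoichiometric = 25.9 - 13.2 = 12.70 kg/kg fuel
Excess air % = (excess / stoich) * 100 = (12.70 / 13.2) * 100 = 96.21%


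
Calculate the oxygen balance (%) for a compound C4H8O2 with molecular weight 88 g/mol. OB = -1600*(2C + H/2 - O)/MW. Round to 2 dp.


OB = -1600 * (2C + H/2 - O) / MW
Inner = 2*4 + 8/2 - 2 = 10.00
OB = -1600 * 10.00 / 88 = -181.82%


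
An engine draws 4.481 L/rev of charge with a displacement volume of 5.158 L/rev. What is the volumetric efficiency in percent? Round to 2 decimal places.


eta_v = (V_actual / V_disp) * 100
Ratio = 4.481 / 5.158 = 0.8687
eta_v = 0.8687 * 100 = 86.87%


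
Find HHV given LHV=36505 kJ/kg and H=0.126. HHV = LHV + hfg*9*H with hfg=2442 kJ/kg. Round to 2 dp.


HHV = LHV + hfg * 9 * H
Water addition = 2442 * 9 * 0.126 = 2769.228 kJ/kg
HHV = 36505 + 2769.228 = 39274.23 kJ/kg


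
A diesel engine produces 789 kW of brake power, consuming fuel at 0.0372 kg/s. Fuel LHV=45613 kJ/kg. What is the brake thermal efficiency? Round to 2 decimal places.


eta_BTE = (BP / (mf * LHV)) * 100
Denominator = 0.0372 * 45613 = 1696.8036 kW
eta_BTE = (789 / 1696.8036) * 100 = 46.50%


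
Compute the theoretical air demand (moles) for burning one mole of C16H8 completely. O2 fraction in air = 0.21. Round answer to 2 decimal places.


Balanced combustion: C16H8 + 18 O2 -> 16 CO2 + 4 H2O
O2 needed = C + H/4 = 16 + 8/4 = 18.00 moles
Air moles = O2 / 0.21 = 18.00 / 0.21 = 85.71 moles air


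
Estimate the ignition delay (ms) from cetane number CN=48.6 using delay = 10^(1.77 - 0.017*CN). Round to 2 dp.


delay = 10^(1.77 - 0.017*CN)
Exponent = 1.77 - 0.017*48.6 = 0.9438
delay = 10^0.9438 = 8.79 ms


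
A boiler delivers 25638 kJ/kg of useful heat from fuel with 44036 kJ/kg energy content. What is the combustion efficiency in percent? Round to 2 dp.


Efficiency = (Q_useful / Q_fuel) * 100
Efficiency = (25638 / 44036) * 100
Efficiency = 0.5822 * 100 = 58.22%


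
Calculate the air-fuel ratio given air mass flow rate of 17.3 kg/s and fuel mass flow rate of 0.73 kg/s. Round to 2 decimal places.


AFR = m_air / m_fuel
AFR = 17.3 / 0.73 = 23.70


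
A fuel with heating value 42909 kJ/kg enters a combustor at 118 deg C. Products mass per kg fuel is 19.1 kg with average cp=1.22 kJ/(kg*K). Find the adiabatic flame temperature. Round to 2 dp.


T_ad = T_in + Hc / (m_p * cp)
Denominator = 19.1 * 1.22 = 23.3020
Temperature rise = 42909 / 23.3020 = 1841.43 K
T_ad = 118 + 1841.43 = 1959.43 deg C


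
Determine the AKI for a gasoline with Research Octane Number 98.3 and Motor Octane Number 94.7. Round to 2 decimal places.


AKI = (RON + MON) / 2
AKI = (98.3 + 94.7) / 2
AKI = 193.0 / 2 = 96.50


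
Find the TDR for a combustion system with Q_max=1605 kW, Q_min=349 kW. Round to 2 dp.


TDR = Q_max / Q_min
TDR = 1605 / 349 = 4.60


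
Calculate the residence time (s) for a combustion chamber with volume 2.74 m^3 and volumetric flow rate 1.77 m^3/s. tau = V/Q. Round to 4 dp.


tau = V / Q_flow
tau = 2.74 / 1.77 = 1.5480 s


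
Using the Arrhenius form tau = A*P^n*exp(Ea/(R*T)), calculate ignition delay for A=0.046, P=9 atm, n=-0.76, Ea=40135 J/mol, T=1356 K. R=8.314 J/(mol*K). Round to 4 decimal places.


tau = A * P^n * exp(Ea/(R*T))
P^n = 9^(-0.76) = 0.18826765
Ea/(R*T) = 40135/(8.314*1356) = 3.560029
exp(Ea/(R*T)) = 35.164223
tau = 0.046 * 0.18826765 * 35.164223 = 0.3045 ms


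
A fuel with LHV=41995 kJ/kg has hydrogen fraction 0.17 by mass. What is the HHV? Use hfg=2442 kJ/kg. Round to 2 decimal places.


HHV = LHV + hfg * 9 * H
Water addition = 2442 * 9 * 0.17 = 3736.260 kJ/kg
HHV = 41995 + 3736.260 = 45731.26 kJ/kg


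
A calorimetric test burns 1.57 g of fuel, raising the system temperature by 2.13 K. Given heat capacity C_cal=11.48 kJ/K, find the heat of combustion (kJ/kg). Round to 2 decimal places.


Hc = C_cal * delta_T / m_fuel
Q_released = 11.48 * 2.13 = 24.4524 kJ
m_fuel = 1.57 g = 1.57/1000 kg = 0.001570 kg
Hc = 24.4524 / 0.001570 = 15574.78 kJ/kg


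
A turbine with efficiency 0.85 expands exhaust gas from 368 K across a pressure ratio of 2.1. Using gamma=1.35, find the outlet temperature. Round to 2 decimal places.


T_out = T_in * (1 - eta * (1 - PR^(-(gamma-1)/gamma)))
Exponent = -(1.35-1)/1.35 = -0.25925926
PR^exp = 2.1^(-0.25925926) = 0.82501466
Factor = 1 - 0.85*(1 - 0.82501466) = 0.85126246
T_out = 368 * 0.85126246 = 313.26 K


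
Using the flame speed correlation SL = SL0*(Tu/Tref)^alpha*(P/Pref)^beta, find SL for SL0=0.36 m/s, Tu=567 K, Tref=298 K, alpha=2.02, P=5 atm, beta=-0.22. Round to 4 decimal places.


SL = SL0 * (Tu/Tref)^alpha * (P/Pref)^beta
T ratio = 567/298 = 1.90268456
(T ratio)^alpha = 1.90268456^2.02 = 3.667085
(P/Pref)^beta = 5^(-0.22) = 0.701821
SL = 0.36 * 3.667085 * 0.701821 = 0.9265 m/s


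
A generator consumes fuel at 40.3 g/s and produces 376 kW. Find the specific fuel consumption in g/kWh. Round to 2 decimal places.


SFC = (mf / BP) * 3600
Rate = 40.3 / 376 = 0.107181 g/(s*kW)
SFC = 0.107181 * 3600 = 385.85 g/kWh


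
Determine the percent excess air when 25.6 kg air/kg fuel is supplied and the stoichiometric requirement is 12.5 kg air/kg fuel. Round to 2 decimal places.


Excess air = actual - stoichiometric = 25.6 - 12.5 = 13.10 kg/kg fuel
Excess air % = (excess / stoich) * 100 = (13.10 / 12.5) * 100 = 104.80%


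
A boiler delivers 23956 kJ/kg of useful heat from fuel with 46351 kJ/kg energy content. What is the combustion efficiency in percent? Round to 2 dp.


Efficiency = (Q_useful / Q_fuel) * 100
Efficiency = (23956 / 46351) * 100
Efficiency = 0.5168 * 100 = 51.68%


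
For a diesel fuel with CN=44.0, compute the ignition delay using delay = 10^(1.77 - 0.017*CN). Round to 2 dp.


delay = 10^(1.77 - 0.017*CN)
Exponent = 1.77 - 0.017*44.0 = 1.0220
delay = 10^1.0220 = 10.52 ms


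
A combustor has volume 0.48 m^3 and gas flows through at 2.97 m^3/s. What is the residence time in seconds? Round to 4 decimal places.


tau = V / Q_flow
tau = 0.48 / 2.97 = 0.1616 s


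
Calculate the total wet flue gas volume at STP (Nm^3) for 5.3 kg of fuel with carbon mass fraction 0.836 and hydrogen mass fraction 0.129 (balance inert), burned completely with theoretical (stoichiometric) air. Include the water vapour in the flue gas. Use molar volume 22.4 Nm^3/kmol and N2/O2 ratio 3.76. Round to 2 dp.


Per kg fuel: CO2 = (C/12 kmol)*22.4 = (0.836/12)*22.4 = 1.56053 Nm^3
Per kg fuel: H2O = (H/2 kmol)*22.4 = (0.129/2)*22.4 = 1.44480 Nm^3
O2 needed per kg fuel = C/12 + H/4 = 0.836/12 + 0.129/4 = 0.10191667 kmol
Per kg fuel: N2 = O2*3.76*22.4 = 0.10191667*3.76*22.4 = 8.58383 Nm^3
Total per kg = 1.56053 + 1.44480 + 8.58383 = 11.58916 Nm^3
Total = 11.58916 * 5.3 = 61.42 Nm^3


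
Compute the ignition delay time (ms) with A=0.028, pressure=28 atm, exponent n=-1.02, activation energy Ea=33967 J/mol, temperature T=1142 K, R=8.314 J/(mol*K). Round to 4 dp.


tau = A * P^n * exp(Ea/(R*T))
P^n = 28^(-1.02) = 0.03341172
Ea/(R*T) = 33967/(8.314*1142) = 3.577512
exp(Ea/(R*T)) = 35.784389
tau = 0.028 * 0.03341172 * 35.784389 = 0.0335 ms


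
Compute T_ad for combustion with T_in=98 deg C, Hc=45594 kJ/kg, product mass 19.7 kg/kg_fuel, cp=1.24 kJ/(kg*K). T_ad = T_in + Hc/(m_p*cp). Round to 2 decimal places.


T_ad = T_in + Hc / (m_p * cp)
Denominator = 19.7 * 1.24 = 24.4280
Temperature rise = 45594 / 24.4280 = 1866.46 K
T_ad = 98 + 1866.46 = 1964.46 deg C


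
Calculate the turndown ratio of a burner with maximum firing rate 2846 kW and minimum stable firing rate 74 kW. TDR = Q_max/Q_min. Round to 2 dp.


TDR = Q_max / Q_min
TDR = 2846 / 74 = 38.46


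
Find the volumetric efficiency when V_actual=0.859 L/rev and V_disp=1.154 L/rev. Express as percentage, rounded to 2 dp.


eta_v = (V_actual / V_disp) * 100
Ratio = 0.859 / 1.154 = 0.7444
eta_v = 0.7444 * 100 = 74.44%


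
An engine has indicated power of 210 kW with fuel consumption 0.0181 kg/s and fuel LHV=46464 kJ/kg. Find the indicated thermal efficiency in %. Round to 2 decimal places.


eta_ith = (IP / (mf * LHV)) * 100
Denominator = 0.0181 * 46464 = 840.9984 kW
eta_ith = (210 / 840.9984) * 100 = 24.97%


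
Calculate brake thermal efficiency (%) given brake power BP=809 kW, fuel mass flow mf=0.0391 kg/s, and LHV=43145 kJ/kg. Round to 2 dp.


eta_BTE = (BP / (mf * LHV)) * 100
Denominator = 0.0391 * 43145 = 1686.9695 kW
eta_BTE = (809 / 1686.9695) * 100 = 47.96%


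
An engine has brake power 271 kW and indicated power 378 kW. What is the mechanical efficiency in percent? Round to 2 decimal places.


eta_mech = (BP / IP) * 100
Ratio = 271 / 378 = 0.7169
eta_mech = 0.7169 * 100 = 71.69%


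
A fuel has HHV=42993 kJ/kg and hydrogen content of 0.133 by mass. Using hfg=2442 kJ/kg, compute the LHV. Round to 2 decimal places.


LHV = HHV - hfg * 9 * H
Water correction = 2442 * 9 * 0.133 = 2923.074 kJ/kg
LHV = 42993 - 2923.074 = 40069.93 kJ/kg


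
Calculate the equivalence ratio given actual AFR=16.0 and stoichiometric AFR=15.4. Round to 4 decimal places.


phi = AFR_stoich / AFR_actual
phi = 15.4 / 16.0 = 0.9625


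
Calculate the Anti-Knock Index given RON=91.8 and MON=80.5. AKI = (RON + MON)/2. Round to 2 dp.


AKI = (RON + MON) / 2
AKI = (91.8 + 80.5) / 2
AKI = 172.3 / 2 = 86.15


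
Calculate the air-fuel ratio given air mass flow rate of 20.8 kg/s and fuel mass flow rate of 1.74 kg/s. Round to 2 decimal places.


AFR = m_air / m_fuel
AFR = 20.8 / 1.74 = 11.95


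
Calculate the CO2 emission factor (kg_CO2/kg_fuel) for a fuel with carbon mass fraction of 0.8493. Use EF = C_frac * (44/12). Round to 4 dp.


EF = C_frac * (M_CO2 / M_C)
EF = 0.8493 * (44/12)
EF = 0.8493 * 3.666667 = 3.1141 kg_CO2/kg_fuel


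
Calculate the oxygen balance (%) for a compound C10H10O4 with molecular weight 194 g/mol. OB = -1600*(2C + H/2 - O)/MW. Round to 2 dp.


OB = -1600 * (2C + H/2 - O) / MW
Inner = 2*10 + 10/2 - 4 = 21.00
OB = -1600 * 21.00 / 194 = -173.20%


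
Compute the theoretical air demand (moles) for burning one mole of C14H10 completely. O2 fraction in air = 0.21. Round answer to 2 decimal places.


Balanced combustion: C14H10 + 16.5 O2 -> 14 CO2 + 5 H2O
O2 needed = C + H/4 = 14 + 10/4 = 16.50 moles
Air moles = O2 / 0.21 = 16.50 / 0.21 = 78.57 moles air


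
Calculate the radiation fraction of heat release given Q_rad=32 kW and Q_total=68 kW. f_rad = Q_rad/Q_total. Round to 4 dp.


f_rad = Q_rad / Q_total
f_rad = 32 / 68 = 0.4706


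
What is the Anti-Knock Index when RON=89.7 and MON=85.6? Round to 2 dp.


AKI = (RON + MON) / 2
AKI = (89.7 + 85.6) / 2
AKI = 175.3 / 2 = 87.65


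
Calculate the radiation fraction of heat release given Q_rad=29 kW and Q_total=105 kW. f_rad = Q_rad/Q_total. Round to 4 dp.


f_rad = Q_rad / Q_total
f_rad = 29 / 105 = 0.2762


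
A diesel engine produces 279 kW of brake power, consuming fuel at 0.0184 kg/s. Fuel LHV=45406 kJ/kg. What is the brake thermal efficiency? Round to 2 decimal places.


eta_BTE = (BP / (mf * LHV)) * 100
Denominator = 0.0184 * 45406 = 835.4704 kW
eta_BTE = (279 / 835.4704) * 100 = 33.39%


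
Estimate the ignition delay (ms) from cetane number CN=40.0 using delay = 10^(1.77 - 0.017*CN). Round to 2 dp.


delay = 10^(1.77 - 0.017*CN)
Exponent = 1.77 - 0.017*40.0 = 1.0900
delay = 10^1.0900 = 12.30 ms


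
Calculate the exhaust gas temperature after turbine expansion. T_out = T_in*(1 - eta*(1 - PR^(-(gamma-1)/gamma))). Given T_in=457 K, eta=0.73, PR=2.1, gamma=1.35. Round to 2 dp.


T_out = T_in * (1 - eta * (1 - PR^(-(gamma-1)/gamma)))
Exponent = -(1.35-1)/1.35 = -0.25925926
PR^exp = 2.1^(-0.25925926) = 0.82501466
Factor = 1 - 0.73*(1 - 0.82501466) = 0.87226070
T_out = 457 * 0.87226070 = 398.62 K


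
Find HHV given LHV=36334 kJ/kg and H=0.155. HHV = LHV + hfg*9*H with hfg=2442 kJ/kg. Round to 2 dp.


HHV = LHV + hfg * 9 * H
Water addition = 2442 * 9 * 0.155 = 3406.590 kJ/kg
HHV = 36334 + 3406.590 = 39740.59 kJ/kg


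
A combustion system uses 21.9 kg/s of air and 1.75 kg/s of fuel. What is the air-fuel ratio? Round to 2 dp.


AFR = m_air / m_fuel
AFR = 21.9 / 1.75 = 12.51


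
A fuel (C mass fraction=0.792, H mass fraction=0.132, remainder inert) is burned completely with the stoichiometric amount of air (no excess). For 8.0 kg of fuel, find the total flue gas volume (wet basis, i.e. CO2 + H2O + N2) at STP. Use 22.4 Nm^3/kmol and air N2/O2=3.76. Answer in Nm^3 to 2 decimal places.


Per kg fuel: CO2 = (C/12 kmol)*22.4 = (0.792/12)*22.4 = 1.47840 Nm^3
Per kg fuel: H2O = (H/2 kmol)*22.4 = (0.132/2)*22.4 = 1.47840 Nm^3
O2 needed per kg fuel = C/12 + H/4 = 0.792/12 + 0.132/4 = 0.09900000 kmol
Per kg fuel: N2 = O2*3.76*22.4 = 0.09900000*3.76*22.4 = 8.33818 Nm^3
Total per kg = 1.47840 + 1.47840 + 8.33818 = 11.29498 Nm^3
Total = 11.29498 * 8.0 = 90.36 Nm^3


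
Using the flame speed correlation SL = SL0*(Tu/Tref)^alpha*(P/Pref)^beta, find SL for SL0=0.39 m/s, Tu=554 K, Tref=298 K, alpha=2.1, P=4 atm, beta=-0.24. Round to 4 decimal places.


SL = SL0 * (Tu/Tref)^alpha * (P/Pref)^beta
T ratio = 554/298 = 1.85906040
(T ratio)^alpha = 1.85906040^2.1 = 3.677192
(P/Pref)^beta = 4^(-0.24) = 0.716978
SL = 0.39 * 3.677192 * 0.716978 = 1.0282 m/s


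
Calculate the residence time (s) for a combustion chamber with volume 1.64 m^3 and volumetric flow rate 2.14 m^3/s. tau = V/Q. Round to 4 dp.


tau = V / Q_flow
tau = 1.64 / 2.14 = 0.7664 s


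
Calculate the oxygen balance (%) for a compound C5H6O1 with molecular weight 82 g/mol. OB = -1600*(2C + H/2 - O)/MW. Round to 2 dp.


OB = -1600 * (2C + H/2 - O) / MW
Inner = 2*5 + 6/2 - 1 = 12.00
OB = -1600 * 12.00 / 82 = -234.15%


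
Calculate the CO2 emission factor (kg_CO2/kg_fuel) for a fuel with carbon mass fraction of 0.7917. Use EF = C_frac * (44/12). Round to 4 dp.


EF = C_frac * (M_CO2 / M_C)
EF = 0.7917 * (44/12)
EF = 0.7917 * 3.666667 = 2.9029 kg_CO2/kg_fuel


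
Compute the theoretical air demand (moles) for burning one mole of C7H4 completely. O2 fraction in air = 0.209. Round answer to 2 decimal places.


Balanced combustion: C7H4 + 8 O2 -> 7 CO2 + 2 H2O
O2 needed = C + H/4 = 7 + 4/4 = 8.00 moles
Air moles = O2 / 0.209 = 8.00 / 0.209 = 38.28 moles air


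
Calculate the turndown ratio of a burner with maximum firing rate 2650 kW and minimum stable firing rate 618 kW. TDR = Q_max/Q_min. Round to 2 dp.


TDR = Q_max / Q_min
TDR = 2650 / 618 = 4.29


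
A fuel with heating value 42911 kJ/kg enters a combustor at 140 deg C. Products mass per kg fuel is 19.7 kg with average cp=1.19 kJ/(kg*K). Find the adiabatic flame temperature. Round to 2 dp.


T_ad = T_in + Hc / (m_p * cp)
Denominator = 19.7 * 1.19 = 23.4430
Temperature rise = 42911 / 23.4430 = 1830.44 K
T_ad = 140 + 1830.44 = 1970.44 deg C


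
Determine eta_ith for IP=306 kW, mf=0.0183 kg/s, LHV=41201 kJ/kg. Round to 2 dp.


eta_ith = (IP / (mf * LHV)) * 100
Denominator = 0.0183 * 41201 = 753.9783 kW
eta_ith = (306 / 753.9783) * 100 = 40.58%


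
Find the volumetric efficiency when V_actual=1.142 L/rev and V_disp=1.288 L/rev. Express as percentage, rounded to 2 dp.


eta_v = (V_actual / V_disp) * 100
Ratio = 1.142 / 1.288 = 0.8866
eta_v = 0.8866 * 100 = 88.66%


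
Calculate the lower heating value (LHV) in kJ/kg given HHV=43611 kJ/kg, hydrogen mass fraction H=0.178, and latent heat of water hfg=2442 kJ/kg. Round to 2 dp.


LHV = HHV - hfg * 9 * H
Water correction = 2442 * 9 * 0.178 = 3912.084 kJ/kg
LHV = 43611 - 3912.084 = 39698.92 kJ/kg


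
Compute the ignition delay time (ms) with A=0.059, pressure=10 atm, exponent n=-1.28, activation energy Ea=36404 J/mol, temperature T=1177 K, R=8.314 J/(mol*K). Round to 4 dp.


tau = A * P^n * exp(Ea/(R*T))
P^n = 10^(-1.28) = 0.05248075
Ea/(R*T) = 36404/(8.314*1177) = 3.720169
exp(Ea/(R*T)) = 41.271352
tau = 0.059 * 0.05248075 * 41.271352 = 0.1278 ms


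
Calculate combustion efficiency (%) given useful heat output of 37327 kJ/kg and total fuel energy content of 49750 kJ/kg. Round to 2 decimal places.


Efficiency = (Q_useful / Q_fuel) * 100
Efficiency = (37327 / 49750) * 100
Efficiency = 0.7503 * 100 = 75.03%


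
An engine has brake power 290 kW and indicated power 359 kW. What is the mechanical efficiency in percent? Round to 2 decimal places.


eta_mech = (BP / IP) * 100
Ratio = 290 / 359 = 0.8078
eta_mech = 0.8078 * 100 = 80.78%


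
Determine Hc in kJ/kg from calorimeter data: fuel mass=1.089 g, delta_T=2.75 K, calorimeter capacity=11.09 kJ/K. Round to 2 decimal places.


Hc = C_cal * delta_T / m_fuel
Q_released = 11.09 * 2.75 = 30.4975 kJ
m_fuel = 1.089 g = 1.089/1000 kg = 0.001089 kg
Hc = 30.4975 / 0.001089 = 28005.05 kJ/kg


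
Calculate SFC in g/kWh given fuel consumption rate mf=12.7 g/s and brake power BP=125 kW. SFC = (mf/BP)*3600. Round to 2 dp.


SFC = (mf / BP) * 3600
Rate = 12.7 / 125 = 0.101600 g/(s*kW)
SFC = 0.101600 * 3600 = 365.76 g/kWh


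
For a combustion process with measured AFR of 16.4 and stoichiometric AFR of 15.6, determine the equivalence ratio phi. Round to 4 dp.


phi = AFR_stoich / AFR_actual
phi = 15.6 / 16.4 = 0.9512


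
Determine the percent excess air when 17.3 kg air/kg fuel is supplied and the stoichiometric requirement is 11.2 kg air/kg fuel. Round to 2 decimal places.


Excess air = actual - stoichiometric = 17.3 - 11.2 = 6.10 kg/kg fuel
Excess air % = (excess / stoich) * 100 = (6.10 / 11.2) * 100 = 54.46%


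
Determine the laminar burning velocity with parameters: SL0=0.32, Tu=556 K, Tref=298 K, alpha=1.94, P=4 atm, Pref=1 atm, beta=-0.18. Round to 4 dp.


SL = SL0 * (Tu/Tref)^alpha * (P/Pref)^beta
T ratio = 556/298 = 1.86577181
(T ratio)^alpha = 1.86577181^1.94 = 3.353247
(P/Pref)^beta = 4^(-0.18) = 0.779165
SL = 0.32 * 3.353247 * 0.779165 = 0.8361 m/s


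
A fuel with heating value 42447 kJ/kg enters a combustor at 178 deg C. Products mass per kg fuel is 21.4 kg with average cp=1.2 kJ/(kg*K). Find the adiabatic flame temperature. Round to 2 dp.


T_ad = T_in + Hc / (m_p * cp)
Denominator = 21.4 * 1.2 = 25.6800
Temperature rise = 42447 / 25.6800 = 1652.92 K
T_ad = 178 + 1652.92 = 1830.92 deg C


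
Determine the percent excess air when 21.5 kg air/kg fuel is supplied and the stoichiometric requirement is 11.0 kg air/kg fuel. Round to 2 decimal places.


Excess air = actual - stoichiometric = 21.5 - 11.0 = 10.50 kg/kg fuel
Excess air % = (excess / stoich) * 100 = (10.50 / 11.0) * 100 = 95.45%


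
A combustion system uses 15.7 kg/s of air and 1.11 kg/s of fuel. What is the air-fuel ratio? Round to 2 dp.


AFR = m_air / m_fuel
AFR = 15.7 / 1.11 = 14.14
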